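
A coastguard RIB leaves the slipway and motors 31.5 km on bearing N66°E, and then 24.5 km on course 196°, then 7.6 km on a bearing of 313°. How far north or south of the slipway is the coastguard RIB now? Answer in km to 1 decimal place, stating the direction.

5.6 km south

Leg 1 (N66°E, 31.5 km): east 31.5 sin 66° = 28.78, north 31.5 cos 66° = 12.81
Leg 2 (196°, 24.5 km): east 24.5 sin 196° = -6.75, north 24.5 cos 196° = -23.55
Leg 3 (313°, 7.6 km): east 7.6 sin 313° = -5.56, north 7.6 cos 313° = 5.18
Net north component: -5.56 km.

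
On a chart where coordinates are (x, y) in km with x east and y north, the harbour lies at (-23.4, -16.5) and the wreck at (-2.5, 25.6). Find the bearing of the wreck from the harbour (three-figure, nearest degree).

Δeast = -2.5 − -23.4 = 20.90; Δnorth = 25.6 − -16.5 = 42.10.
Bearing = atan2(Δeast, Δnorth) mod 360° = 26.40° ≈ 026°.

026°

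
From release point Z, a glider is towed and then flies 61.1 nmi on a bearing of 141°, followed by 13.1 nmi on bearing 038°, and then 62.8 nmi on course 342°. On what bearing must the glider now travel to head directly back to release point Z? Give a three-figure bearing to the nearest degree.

230°

Leg 1 (141°, 61.1 nmi): east 61.1 sin 141° = 38.45, north 61.1 cos 141° = -47.48
Leg 2 (038°, 13.1 nmi): east 13.1 sin 38° = 8.07, north 13.1 cos 38° = 10.32
Leg 3 (342°, 62.8 nmi): east 62.8 sin 342° = -19.41, north 62.8 cos 342° = 59.73
Net displacement: 27.11 east, 22.57 north. Direction back to start is (-27.11, -22.57): bearing = atan2(-27.11, -22.57) mod 360° = 230.23° ≈ 230°.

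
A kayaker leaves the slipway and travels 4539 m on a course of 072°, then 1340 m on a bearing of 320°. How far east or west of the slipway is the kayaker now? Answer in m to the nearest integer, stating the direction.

3456 m east

Leg 1 (072°, 4539 m): east 4539 sin 72° = 4316.85, north 4539 cos 72° = 1402.63
Leg 2 (320°, 1340 m): east 1340 sin 320° = -861.34, north 1340 cos 320° = 1026.50
Net east component: 3455.51 m.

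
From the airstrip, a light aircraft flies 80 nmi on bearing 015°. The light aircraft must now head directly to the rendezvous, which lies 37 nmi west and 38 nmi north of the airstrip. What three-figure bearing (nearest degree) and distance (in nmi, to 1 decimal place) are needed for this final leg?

Leg 1 (015°, 80 nmi): east 80 sin 15° = 20.71, north 80 cos 15° = 77.27
Current position: (20.71, 77.27). Target: (-37, 38). Remaining: Δeast = -57.71, Δnorth = -39.27.
Bearing = atan2(-57.71, -39.27) mod 360° = 235.76°; distance = √((-57.71)² + (-39.27)²) = 69.802 nmi.

236°, 69.8 nmi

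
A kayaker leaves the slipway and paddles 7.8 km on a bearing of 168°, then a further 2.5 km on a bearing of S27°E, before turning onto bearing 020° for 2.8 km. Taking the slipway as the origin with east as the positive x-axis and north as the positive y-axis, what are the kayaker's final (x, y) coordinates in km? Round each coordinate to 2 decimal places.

(3.71, -7.23)

Leg 1 (168°, 7.8 km): east 7.8 sin 168° = 1.62, north 7.8 cos 168° = -7.63
Leg 2 (S27°E, 2.5 km): east 2.5 sin 153° = 1.13, north 2.5 cos 153° = -2.23
Leg 3 (020°, 2.8 km): east 2.8 sin 20° = 0.96, north 2.8 cos 20° = 2.63
Summing: 3.71 km east, -7.23 km north → (3.71, -7.23).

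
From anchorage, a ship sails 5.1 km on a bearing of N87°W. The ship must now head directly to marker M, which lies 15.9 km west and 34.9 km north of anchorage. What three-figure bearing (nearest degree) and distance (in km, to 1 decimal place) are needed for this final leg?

Leg 1 (N87°W, 5.1 km): east 5.1 sin 273° = -5.09, north 5.1 cos 273° = 0.27
Current position: (-5.09, 0.27). Target: (-15.9, 34.9). Remaining: Δeast = -10.81, Δnorth = 34.63.
Bearing = atan2(-10.81, 34.63) mod 360° = 342.67°; distance = √((-10.81)² + (34.63)²) = 36.280 km.

343°, 36.3 km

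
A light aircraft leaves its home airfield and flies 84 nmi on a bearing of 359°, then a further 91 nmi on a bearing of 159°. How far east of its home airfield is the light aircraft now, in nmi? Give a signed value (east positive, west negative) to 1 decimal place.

31.1 nmi

Leg 1 (359°, 84 nmi): east 84 sin 359° = -1.47, north 84 cos 359° = 83.99
Leg 2 (159°, 91 nmi): east 91 sin 159° = 32.61, north 91 cos 159° = -84.96
Net east component: 31.15 nmi.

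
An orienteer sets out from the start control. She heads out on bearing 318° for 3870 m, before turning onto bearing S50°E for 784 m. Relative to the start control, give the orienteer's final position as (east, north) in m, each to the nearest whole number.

(-1989, 2372)

Leg 1 (318°, 3870 m): east 3870 sin 318° = -2589.54, north 3870 cos 318° = 2875.97
Leg 2 (S50°E, 784 m): east 784 sin 130° = 600.58, north 784 cos 130° = -503.95
Summing: -1988.96 m east, 2372.02 m north → (-1989, 2372).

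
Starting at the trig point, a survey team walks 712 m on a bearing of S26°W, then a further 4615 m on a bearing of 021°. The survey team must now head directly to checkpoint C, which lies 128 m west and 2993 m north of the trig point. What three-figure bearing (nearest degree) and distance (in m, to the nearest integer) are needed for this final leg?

245°, 1618 m

Leg 1 (S26°W, 712 m): east 712 sin 206° = -312.12, north 712 cos 206° = -639.94
Leg 2 (021°, 4615 m): east 4615 sin 21° = 1653.87, north 4615 cos 21° = 4308.47
Current position: (1341.75, 3668.53). Target: (-128, 2993). Remaining: Δeast = -1469.75, Δnorth = -675.53.
Bearing = atan2(-1469.75, -675.53) mod 360° = 245.32°; distance = √((-1469.75)² + (-675.53)²) = 1617.561 m.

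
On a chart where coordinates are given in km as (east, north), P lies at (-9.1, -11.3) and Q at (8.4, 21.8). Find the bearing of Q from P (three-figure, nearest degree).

Δeast = 8.4 − -9.1 = 17.50; Δnorth = 21.8 − -11.3 = 33.10.
Bearing = atan2(Δeast, Δnorth) mod 360° = 27.87° ≈ 028°.

028°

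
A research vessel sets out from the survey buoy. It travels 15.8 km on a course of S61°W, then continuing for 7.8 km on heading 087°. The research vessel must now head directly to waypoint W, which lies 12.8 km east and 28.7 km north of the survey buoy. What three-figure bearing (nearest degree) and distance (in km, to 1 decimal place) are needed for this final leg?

Leg 1 (S61°W, 15.8 km): east 15.8 sin 241° = -13.82, north 15.8 cos 241° = -7.66
Leg 2 (087°, 7.8 km): east 7.8 sin 87° = 7.79, north 7.8 cos 87° = 0.41
Current position: (-6.03, -7.25). Target: (12.8, 28.7). Remaining: Δeast = 18.83, Δnorth = 35.95.
Bearing = atan2(18.83, 35.95) mod 360° = 27.64°; distance = √((18.83)² + (35.95)²) = 40.584 km.

028°, 40.6 km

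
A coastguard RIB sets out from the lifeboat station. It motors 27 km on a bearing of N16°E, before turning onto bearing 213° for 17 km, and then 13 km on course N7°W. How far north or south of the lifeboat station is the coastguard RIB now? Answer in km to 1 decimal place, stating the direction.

24.6 km north

Leg 1 (N16°E, 27 km): east 27 sin 16° = 7.44, north 27 cos 16° = 25.95
Leg 2 (213°, 17 km): east 17 sin 213° = -9.26, north 17 cos 213° = -14.26
Leg 3 (N7°W, 13 km): east 13 sin 353° = -1.58, north 13 cos 353° = 12.90
Net north component: 24.60 km.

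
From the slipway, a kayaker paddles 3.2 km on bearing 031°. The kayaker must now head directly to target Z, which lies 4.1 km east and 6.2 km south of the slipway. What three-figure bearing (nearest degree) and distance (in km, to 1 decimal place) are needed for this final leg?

Leg 1 (031°, 3.2 km): east 3.2 sin 31° = 1.65, north 3.2 cos 31° = 2.74
Current position: (1.65, 2.74). Target: (4.1, -6.2). Remaining: Δeast = 2.45, Δnorth = -8.94.
Bearing = atan2(2.45, -8.94) mod 360° = 164.67°; distance = √((2.45)² + (-8.94)²) = 9.273 km.

165°, 9.3 km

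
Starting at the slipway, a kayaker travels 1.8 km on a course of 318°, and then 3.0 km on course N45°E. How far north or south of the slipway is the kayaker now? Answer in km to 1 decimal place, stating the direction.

Leg 1 (318°, 1.8 km): east 1.8 sin 318° = -1.20, north 1.8 cos 318° = 1.34
Leg 2 (N45°E, 3.0 km): east 3.0 sin 45° = 2.12, north 3.0 cos 45° = 2.12
Net north component: 3.46 km.

3.5 km north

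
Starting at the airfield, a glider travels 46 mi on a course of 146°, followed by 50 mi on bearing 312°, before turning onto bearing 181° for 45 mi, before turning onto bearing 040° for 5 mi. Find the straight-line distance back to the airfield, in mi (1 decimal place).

Leg 1 (146°, 46 mi): east 46 sin 146° = 25.72, north 46 cos 146° = -38.14
Leg 2 (312°, 50 mi): east 50 sin 312° = -37.16, north 50 cos 312° = 33.46
Leg 3 (181°, 45 mi): east 45 sin 181° = -0.79, north 45 cos 181° = -44.99
Leg 4 (040°, 5 mi): east 5 sin 40° = 3.21, north 5 cos 40° = 3.83
Net: -9.01 east, -45.84 north. Distance = √((-9.01)² + (-45.84)²) = 46.718 mi.

46.7 mi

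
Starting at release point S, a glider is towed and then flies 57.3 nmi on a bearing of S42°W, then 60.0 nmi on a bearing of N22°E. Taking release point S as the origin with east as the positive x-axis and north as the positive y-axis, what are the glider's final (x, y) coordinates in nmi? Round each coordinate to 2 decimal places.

Leg 1 (S42°W, 57.3 nmi): east 57.3 sin 222° = -38.34, north 57.3 cos 222° = -42.58
Leg 2 (N22°E, 60.0 nmi): east 60.0 sin 22° = 22.48, north 60.0 cos 22° = 55.63
Summing: -15.86 nmi east, 13.05 nmi north → (-15.86, 13.05).

(-15.86, 13.05)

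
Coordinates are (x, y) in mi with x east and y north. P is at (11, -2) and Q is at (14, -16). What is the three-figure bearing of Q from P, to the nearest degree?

Δeast = 14 − 11 = 3.00; Δnorth = -16 − -2 = -14.00.
Bearing = atan2(Δeast, Δnorth) mod 360° = 167.91° ≈ 168°.

168°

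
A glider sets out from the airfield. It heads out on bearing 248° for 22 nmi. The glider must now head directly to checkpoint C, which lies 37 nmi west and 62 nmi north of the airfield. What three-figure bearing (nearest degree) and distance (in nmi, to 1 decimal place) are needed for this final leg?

Leg 1 (248°, 22 nmi): east 22 sin 248° = -20.40, north 22 cos 248° = -8.24
Current position: (-20.40, -8.24). Target: (-37, 62). Remaining: Δeast = -16.60, Δnorth = 70.24.
Bearing = atan2(-16.60, 70.24) mod 360° = 346.70°; distance = √((-16.60)² + (70.24)²) = 72.177 nmi.

347°, 72.2 nmi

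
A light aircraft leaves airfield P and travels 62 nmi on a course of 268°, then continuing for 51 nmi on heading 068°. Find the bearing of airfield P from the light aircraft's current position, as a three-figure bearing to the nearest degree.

Leg 1 (268°, 62 nmi): east 62 sin 268° = -61.96, north 62 cos 268° = -2.16
Leg 2 (068°, 51 nmi): east 51 sin 68° = 47.29, north 51 cos 68° = 19.10
Net displacement: -14.68 east, 16.94 north. Direction back to start is (14.68, -16.94): bearing = atan2(14.68, -16.94) mod 360° = 139.10° ≈ 139°.

139°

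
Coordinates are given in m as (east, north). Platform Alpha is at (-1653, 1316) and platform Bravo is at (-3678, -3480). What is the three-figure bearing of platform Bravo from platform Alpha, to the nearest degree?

Δeast = -3678 − -1653 = -2025.00; Δnorth = -3480 − 1316 = -4796.00.
Bearing = atan2(Δeast, Δnorth) mod 360° = 202.89° ≈ 203°.

203°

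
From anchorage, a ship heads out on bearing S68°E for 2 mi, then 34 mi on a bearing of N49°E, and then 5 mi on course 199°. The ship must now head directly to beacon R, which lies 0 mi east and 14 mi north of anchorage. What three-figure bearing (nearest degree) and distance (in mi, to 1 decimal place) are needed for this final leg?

264°, 26.0 mi

Leg 1 (S68°E, 2 mi): east 2 sin 112° = 1.85, north 2 cos 112° = -0.75
Leg 2 (N49°E, 34 mi): east 34 sin 49° = 25.66, north 34 cos 49° = 22.31
Leg 3 (199°, 5 mi): east 5 sin 199° = -1.63, north 5 cos 199° = -4.73
Current position: (25.89, 16.83). Target: (0, 14). Remaining: Δeast = -25.89, Δnorth = -2.83.
Bearing = atan2(-25.89, -2.83) mod 360° = 263.76°; distance = √((-25.89)² + (-2.83)²) = 26.041 mi.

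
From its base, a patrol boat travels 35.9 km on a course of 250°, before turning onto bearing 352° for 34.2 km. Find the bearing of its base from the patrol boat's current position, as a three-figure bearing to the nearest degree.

119°

Leg 1 (250°, 35.9 km): east 35.9 sin 250° = -33.73, north 35.9 cos 250° = -12.28
Leg 2 (352°, 34.2 km): east 34.2 sin 352° = -4.76, north 34.2 cos 352° = 33.87
Net displacement: -38.49 east, 21.59 north. Direction back to start is (38.49, -21.59): bearing = atan2(38.49, -21.59) mod 360° = 119.28° ≈ 119°.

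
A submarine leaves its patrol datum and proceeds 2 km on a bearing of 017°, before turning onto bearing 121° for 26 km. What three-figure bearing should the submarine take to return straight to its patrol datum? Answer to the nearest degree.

297°

Leg 1 (017°, 2 km): east 2 sin 17° = 0.58, north 2 cos 17° = 1.91
Leg 2 (121°, 26 km): east 26 sin 121° = 22.29, north 26 cos 121° = -13.39
Net displacement: 22.87 east, -11.48 north. Direction back to start is (-22.87, 11.48): bearing = atan2(-22.87, 11.48) mod 360° = 296.65° ≈ 297°.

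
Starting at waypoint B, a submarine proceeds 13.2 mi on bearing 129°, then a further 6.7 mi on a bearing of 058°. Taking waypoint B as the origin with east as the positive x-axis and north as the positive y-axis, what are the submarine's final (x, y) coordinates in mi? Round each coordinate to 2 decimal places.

Leg 1 (129°, 13.2 mi): east 13.2 sin 129° = 10.26, north 13.2 cos 129° = -8.31
Leg 2 (058°, 6.7 mi): east 6.7 sin 58° = 5.68, north 6.7 cos 58° = 3.55
Summing: 15.94 mi east, -4.76 mi north → (15.94, -4.76).

(15.94, -4.76)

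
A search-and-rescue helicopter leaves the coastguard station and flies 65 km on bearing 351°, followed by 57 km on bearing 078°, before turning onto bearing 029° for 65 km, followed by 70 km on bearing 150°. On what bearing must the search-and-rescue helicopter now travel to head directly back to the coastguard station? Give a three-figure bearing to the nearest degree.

237°

Leg 1 (351°, 65 km): east 65 sin 351° = -10.17, north 65 cos 351° = 64.20
Leg 2 (078°, 57 km): east 57 sin 78° = 55.75, north 57 cos 78° = 11.85
Leg 3 (029°, 65 km): east 65 sin 29° = 31.51, north 65 cos 29° = 56.85
Leg 4 (150°, 70 km): east 70 sin 150° = 35.00, north 70 cos 150° = -60.62
Net displacement: 112.10 east, 72.28 north. Direction back to start is (-112.10, -72.28): bearing = atan2(-112.10, -72.28) mod 360° = 237.19° ≈ 237°.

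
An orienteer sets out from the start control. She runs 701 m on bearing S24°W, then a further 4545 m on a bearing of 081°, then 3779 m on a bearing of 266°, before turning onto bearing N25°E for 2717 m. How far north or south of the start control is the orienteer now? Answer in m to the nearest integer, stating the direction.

2269 m north

Leg 1 (S24°W, 701 m): east 701 sin 204° = -285.12, north 701 cos 204° = -640.40
Leg 2 (081°, 4545 m): east 4545 sin 81° = 4489.04, north 4545 cos 81° = 710.99
Leg 3 (266°, 3779 m): east 3779 sin 266° = -3769.79, north 3779 cos 266° = -263.61
Leg 4 (N25°E, 2717 m): east 2717 sin 25° = 1148.25, north 2717 cos 25° = 2462.44
Net north component: 2269.43 m.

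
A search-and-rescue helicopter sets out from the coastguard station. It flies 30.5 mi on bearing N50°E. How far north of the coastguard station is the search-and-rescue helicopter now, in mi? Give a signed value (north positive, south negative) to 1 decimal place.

19.6 mi

Leg 1 (N50°E, 30.5 mi): east 30.5 sin 50° = 23.36, north 30.5 cos 50° = 19.61
Net north component: 19.61 mi.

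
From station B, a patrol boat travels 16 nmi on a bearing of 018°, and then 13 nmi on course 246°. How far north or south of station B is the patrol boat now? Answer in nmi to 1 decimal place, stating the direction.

Leg 1 (018°, 16 nmi): east 16 sin 18° = 4.94, north 16 cos 18° = 15.22
Leg 2 (246°, 13 nmi): east 13 sin 246° = -11.88, north 13 cos 246° = -5.29
Net north component: 9.93 nmi.

9.9 nmi north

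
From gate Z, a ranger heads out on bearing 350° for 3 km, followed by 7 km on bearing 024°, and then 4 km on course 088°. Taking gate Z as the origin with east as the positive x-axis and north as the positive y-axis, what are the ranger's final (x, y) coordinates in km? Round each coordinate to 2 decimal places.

(6.32, 9.49)

Leg 1 (350°, 3 km): east 3 sin 350° = -0.52, north 3 cos 350° = 2.95
Leg 2 (024°, 7 km): east 7 sin 24° = 2.85, north 7 cos 24° = 6.39
Leg 3 (088°, 4 km): east 4 sin 88° = 4.00, north 4 cos 88° = 0.14
Summing: 6.32 km east, 9.49 km north → (6.32, 9.49).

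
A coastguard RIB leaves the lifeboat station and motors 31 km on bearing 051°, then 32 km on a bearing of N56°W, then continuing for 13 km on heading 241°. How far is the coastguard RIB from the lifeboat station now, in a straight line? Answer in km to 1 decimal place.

34.0 km

Leg 1 (051°, 31 km): east 31 sin 51° = 24.09, north 31 cos 51° = 19.51
Leg 2 (N56°W, 32 km): east 32 sin 304° = -26.53, north 32 cos 304° = 17.89
Leg 3 (241°, 13 km): east 13 sin 241° = -11.37, north 13 cos 241° = -6.30
Net: -13.81 east, 31.10 north. Distance = √((-13.81)² + (31.10)²) = 34.028 km.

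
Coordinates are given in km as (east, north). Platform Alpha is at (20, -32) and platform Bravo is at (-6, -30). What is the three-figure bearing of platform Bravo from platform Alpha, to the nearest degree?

274°

Δeast = -6 − 20 = -26.00; Δnorth = -30 − -32 = 2.00.
Bearing = atan2(Δeast, Δnorth) mod 360° = 274.40° ≈ 274°.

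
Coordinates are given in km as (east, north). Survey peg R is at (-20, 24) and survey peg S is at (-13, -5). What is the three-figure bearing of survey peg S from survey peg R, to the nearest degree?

Δeast = -13 − -20 = 7.00; Δnorth = -5 − 24 = -29.00.
Bearing = atan2(Δeast, Δnorth) mod 360° = 166.43° ≈ 166°.

166°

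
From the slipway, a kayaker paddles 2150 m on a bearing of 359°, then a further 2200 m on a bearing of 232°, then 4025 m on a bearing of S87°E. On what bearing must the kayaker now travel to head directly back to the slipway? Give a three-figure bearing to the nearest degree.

255°

Leg 1 (359°, 2150 m): east 2150 sin 359° = -37.52, north 2150 cos 359° = 2149.67
Leg 2 (232°, 2200 m): east 2200 sin 232° = -1733.62, north 2200 cos 232° = -1354.46
Leg 3 (S87°E, 4025 m): east 4025 sin 93° = 4019.48, north 4025 cos 93° = -210.65
Net displacement: 2248.34 east, 584.57 north. Direction back to start is (-2248.34, -584.57): bearing = atan2(-2248.34, -584.57) mod 360° = 255.43° ≈ 255°.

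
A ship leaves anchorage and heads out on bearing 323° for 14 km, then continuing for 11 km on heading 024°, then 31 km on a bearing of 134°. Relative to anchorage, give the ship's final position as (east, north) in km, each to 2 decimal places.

(18.35, -0.30)

Leg 1 (323°, 14 km): east 14 sin 323° = -8.43, north 14 cos 323° = 11.18
Leg 2 (024°, 11 km): east 11 sin 24° = 4.47, north 11 cos 24° = 10.05
Leg 3 (134°, 31 km): east 31 sin 134° = 22.30, north 31 cos 134° = -21.53
Summing: 18.35 km east, -0.30 km north → (18.35, -0.30).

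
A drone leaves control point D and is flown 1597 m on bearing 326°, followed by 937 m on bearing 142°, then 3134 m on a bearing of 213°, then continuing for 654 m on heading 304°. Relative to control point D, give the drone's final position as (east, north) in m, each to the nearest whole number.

Leg 1 (326°, 1597 m): east 1597 sin 326° = -893.03, north 1597 cos 326° = 1323.97
Leg 2 (142°, 937 m): east 937 sin 142° = 576.87, north 937 cos 142° = -738.37
Leg 3 (213°, 3134 m): east 3134 sin 213° = -1706.90, north 3134 cos 213° = -2628.39
Leg 4 (304°, 654 m): east 654 sin 304° = -542.19, north 654 cos 304° = 365.71
Summing: -2565.25 m east, -1677.07 m north → (-2565, -1677).

(-2565, -1677)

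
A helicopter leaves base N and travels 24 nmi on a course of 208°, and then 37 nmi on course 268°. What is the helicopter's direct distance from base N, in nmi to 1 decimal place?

Leg 1 (208°, 24 nmi): east 24 sin 208° = -11.27, north 24 cos 208° = -21.19
Leg 2 (268°, 37 nmi): east 37 sin 268° = -36.98, north 37 cos 268° = -1.29
Net: -48.24 east, -22.48 north. Distance = √((-48.24)² + (-22.48)²) = 53.226 nmi.

53.2 nmi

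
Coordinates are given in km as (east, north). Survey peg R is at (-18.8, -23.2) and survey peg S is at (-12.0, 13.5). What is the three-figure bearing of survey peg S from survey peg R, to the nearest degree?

Δeast = -12.0 − -18.8 = 6.80; Δnorth = 13.5 − -23.2 = 36.70.
Bearing = atan2(Δeast, Δnorth) mod 360° = 10.50° ≈ 010°.

010°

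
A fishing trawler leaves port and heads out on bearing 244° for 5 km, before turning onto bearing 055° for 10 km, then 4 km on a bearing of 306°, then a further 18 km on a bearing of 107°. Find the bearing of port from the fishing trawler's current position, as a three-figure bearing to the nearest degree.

268°

Leg 1 (244°, 5 km): east 5 sin 244° = -4.49, north 5 cos 244° = -2.19
Leg 2 (055°, 10 km): east 10 sin 55° = 8.19, north 10 cos 55° = 5.74
Leg 3 (306°, 4 km): east 4 sin 306° = -3.24, north 4 cos 306° = 2.35
Leg 4 (107°, 18 km): east 18 sin 107° = 17.21, north 18 cos 107° = -5.26
Net displacement: 17.67 east, 0.63 north. Direction back to start is (-17.67, -0.63): bearing = atan2(-17.67, -0.63) mod 360° = 267.95° ≈ 268°.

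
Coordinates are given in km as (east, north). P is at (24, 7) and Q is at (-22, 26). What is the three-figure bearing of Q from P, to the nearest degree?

292°

Δeast = -22 − 24 = -46.00; Δnorth = 26 − 7 = 19.00.
Bearing = atan2(Δeast, Δnorth) mod 360° = 292.44° ≈ 292°.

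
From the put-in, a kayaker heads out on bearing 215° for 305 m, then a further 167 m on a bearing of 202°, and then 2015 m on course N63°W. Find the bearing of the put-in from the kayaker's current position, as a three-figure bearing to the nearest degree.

Leg 1 (215°, 305 m): east 305 sin 215° = -174.94, north 305 cos 215° = -249.84
Leg 2 (202°, 167 m): east 167 sin 202° = -62.56, north 167 cos 202° = -154.84
Leg 3 (N63°W, 2015 m): east 2015 sin 297° = -1795.38, north 2015 cos 297° = 914.79
Net displacement: -2032.88 east, 510.11 north. Direction back to start is (2032.88, -510.11): bearing = atan2(2032.88, -510.11) mod 360° = 104.09° ≈ 104°.

104°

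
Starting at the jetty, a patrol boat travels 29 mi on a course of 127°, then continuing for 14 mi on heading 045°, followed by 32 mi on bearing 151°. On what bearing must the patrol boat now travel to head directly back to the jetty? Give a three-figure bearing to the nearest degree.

Leg 1 (127°, 29 mi): east 29 sin 127° = 23.16, north 29 cos 127° = -17.45
Leg 2 (045°, 14 mi): east 14 sin 45° = 9.90, north 14 cos 45° = 9.90
Leg 3 (151°, 32 mi): east 32 sin 151° = 15.51, north 32 cos 151° = -27.99
Net displacement: 48.57 east, -35.54 north. Direction back to start is (-48.57, 35.54): bearing = atan2(-48.57, 35.54) mod 360° = 306.19° ≈ 306°.

306°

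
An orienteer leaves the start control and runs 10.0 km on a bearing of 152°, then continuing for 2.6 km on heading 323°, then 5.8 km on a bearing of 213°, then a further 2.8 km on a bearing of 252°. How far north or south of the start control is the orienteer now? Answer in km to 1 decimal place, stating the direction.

Leg 1 (152°, 10.0 km): east 10.0 sin 152° = 4.69, north 10.0 cos 152° = -8.83
Leg 2 (323°, 2.6 km): east 2.6 sin 323° = -1.56, north 2.6 cos 323° = 2.08
Leg 3 (213°, 5.8 km): east 5.8 sin 213° = -3.16, north 5.8 cos 213° = -4.86
Leg 4 (252°, 2.8 km): east 2.8 sin 252° = -2.66, north 2.8 cos 252° = -0.87
Net north component: -12.48 km.

12.5 km south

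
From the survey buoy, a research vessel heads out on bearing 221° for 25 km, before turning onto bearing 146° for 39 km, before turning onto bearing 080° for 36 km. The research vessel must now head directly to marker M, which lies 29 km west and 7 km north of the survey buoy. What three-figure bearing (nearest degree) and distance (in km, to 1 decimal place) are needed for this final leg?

307°, 87.1 km

Leg 1 (221°, 25 km): east 25 sin 221° = -16.40, north 25 cos 221° = -18.87
Leg 2 (146°, 39 km): east 39 sin 146° = 21.81, north 39 cos 146° = -32.33
Leg 3 (080°, 36 km): east 36 sin 80° = 35.45, north 36 cos 80° = 6.25
Current position: (40.86, -44.95). Target: (-29, 7). Remaining: Δeast = -69.86, Δnorth = 51.95.
Bearing = atan2(-69.86, 51.95) mod 360° = 306.63°; distance = √((-69.86)² + (51.95)²) = 87.058 km.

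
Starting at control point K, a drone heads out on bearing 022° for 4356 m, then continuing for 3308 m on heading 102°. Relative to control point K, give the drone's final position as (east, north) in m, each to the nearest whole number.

Leg 1 (022°, 4356 m): east 4356 sin 22° = 1631.79, north 4356 cos 22° = 4038.81
Leg 2 (102°, 3308 m): east 3308 sin 102° = 3235.71, north 3308 cos 102° = -687.77
Summing: 4867.50 m east, 3351.04 m north → (4867, 3351).

(4867, 3351)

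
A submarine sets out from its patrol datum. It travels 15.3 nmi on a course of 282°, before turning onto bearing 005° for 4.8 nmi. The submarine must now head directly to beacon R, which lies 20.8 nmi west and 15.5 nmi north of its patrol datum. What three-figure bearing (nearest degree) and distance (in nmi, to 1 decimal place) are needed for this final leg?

Leg 1 (282°, 15.3 nmi): east 15.3 sin 282° = -14.97, north 15.3 cos 282° = 3.18
Leg 2 (005°, 4.8 nmi): east 4.8 sin 5° = 0.42, north 4.8 cos 5° = 4.78
Current position: (-14.55, 7.96). Target: (-20.8, 15.5). Remaining: Δeast = -6.25, Δnorth = 7.54.
Bearing = atan2(-6.25, 7.54) mod 360° = 320.32°; distance = √((-6.25)² + (7.54)²) = 9.793 nmi.

320°, 9.8 nmi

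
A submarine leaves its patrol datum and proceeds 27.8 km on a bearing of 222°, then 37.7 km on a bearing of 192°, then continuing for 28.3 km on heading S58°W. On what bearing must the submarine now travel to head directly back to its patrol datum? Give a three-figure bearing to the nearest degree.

035°

Leg 1 (222°, 27.8 km): east 27.8 sin 222° = -18.60, north 27.8 cos 222° = -20.66
Leg 2 (192°, 37.7 km): east 37.7 sin 192° = -7.84, north 37.7 cos 192° = -36.88
Leg 3 (S58°W, 28.3 km): east 28.3 sin 238° = -24.00, north 28.3 cos 238° = -15.00
Net displacement: -50.44 east, -72.53 north. Direction back to start is (50.44, 72.53): bearing = atan2(50.44, 72.53) mod 360° = 34.82° ≈ 035°.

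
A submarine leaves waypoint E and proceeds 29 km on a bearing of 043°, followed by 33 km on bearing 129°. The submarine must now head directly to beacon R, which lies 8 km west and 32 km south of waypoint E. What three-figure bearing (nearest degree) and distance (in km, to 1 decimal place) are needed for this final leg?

239°, 62.5 km

Leg 1 (043°, 29 km): east 29 sin 43° = 19.78, north 29 cos 43° = 21.21
Leg 2 (129°, 33 km): east 33 sin 129° = 25.65, north 33 cos 129° = -20.77
Current position: (45.42, 0.44). Target: (-8, -32). Remaining: Δeast = -53.42, Δnorth = -32.44.
Bearing = atan2(-53.42, -32.44) mod 360° = 238.73°; distance = √((-53.42)² + (-32.44)²) = 62.502 km.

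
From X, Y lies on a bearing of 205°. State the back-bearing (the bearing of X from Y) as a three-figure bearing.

025°

Back-bearing = 205° − 180° = 025°.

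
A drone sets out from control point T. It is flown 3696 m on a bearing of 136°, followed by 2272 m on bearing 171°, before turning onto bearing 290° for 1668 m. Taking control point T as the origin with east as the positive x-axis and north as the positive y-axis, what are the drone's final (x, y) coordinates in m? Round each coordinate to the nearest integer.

(1355, -4332)

Leg 1 (136°, 3696 m): east 3696 sin 136° = 2567.46, north 3696 cos 136° = -2658.68
Leg 2 (171°, 2272 m): east 2272 sin 171° = 355.42, north 2272 cos 171° = -2244.03
Leg 3 (290°, 1668 m): east 1668 sin 290° = -1567.41, north 1668 cos 290° = 570.49
Summing: 1355.47 m east, -4332.22 m north → (1355, -4332).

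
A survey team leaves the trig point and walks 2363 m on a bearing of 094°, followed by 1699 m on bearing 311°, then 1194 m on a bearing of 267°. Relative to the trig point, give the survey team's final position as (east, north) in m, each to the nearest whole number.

Leg 1 (094°, 2363 m): east 2363 sin 94° = 2357.24, north 2363 cos 94° = -164.83
Leg 2 (311°, 1699 m): east 1699 sin 311° = -1282.25, north 1699 cos 311° = 1114.64
Leg 3 (267°, 1194 m): east 1194 sin 267° = -1192.36, north 1194 cos 267° = -62.49
Summing: -117.37 m east, 887.32 m north → (-117, 887).

(-117, 887)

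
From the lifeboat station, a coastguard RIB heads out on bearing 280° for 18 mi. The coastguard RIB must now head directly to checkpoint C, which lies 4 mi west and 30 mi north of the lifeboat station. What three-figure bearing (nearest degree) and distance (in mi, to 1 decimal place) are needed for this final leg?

027°, 30.2 mi

Leg 1 (280°, 18 mi): east 18 sin 280° = -17.73, north 18 cos 280° = 3.13
Current position: (-17.73, 3.13). Target: (-4, 30). Remaining: Δeast = 13.73, Δnorth = 26.87.
Bearing = atan2(13.73, 26.87) mod 360° = 27.06°; distance = √((13.73)² + (26.87)²) = 30.177 mi.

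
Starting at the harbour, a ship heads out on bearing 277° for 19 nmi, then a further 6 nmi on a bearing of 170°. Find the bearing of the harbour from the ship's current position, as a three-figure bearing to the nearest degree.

079°

Leg 1 (277°, 19 nmi): east 19 sin 277° = -18.86, north 19 cos 277° = 2.32
Leg 2 (170°, 6 nmi): east 6 sin 170° = 1.04, north 6 cos 170° = -5.91
Net displacement: -17.82 east, -3.59 north. Direction back to start is (17.82, 3.59): bearing = atan2(17.82, 3.59) mod 360° = 78.60° ≈ 079°.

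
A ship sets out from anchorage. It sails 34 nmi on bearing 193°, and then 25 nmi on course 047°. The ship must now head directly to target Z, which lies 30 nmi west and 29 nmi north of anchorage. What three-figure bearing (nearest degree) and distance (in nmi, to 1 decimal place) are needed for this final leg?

Leg 1 (193°, 34 nmi): east 34 sin 193° = -7.65, north 34 cos 193° = -33.13
Leg 2 (047°, 25 nmi): east 25 sin 47° = 18.28, north 25 cos 47° = 17.05
Current position: (10.64, -16.08). Target: (-30, 29). Remaining: Δeast = -40.64, Δnorth = 45.08.
Bearing = atan2(-40.64, 45.08) mod 360° = 317.97°; distance = √((-40.64)² + (45.08)²) = 60.690 nmi.

318°, 60.7 nmi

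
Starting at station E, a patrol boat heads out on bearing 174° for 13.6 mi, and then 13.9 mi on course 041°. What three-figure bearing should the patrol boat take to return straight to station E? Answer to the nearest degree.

286°

Leg 1 (174°, 13.6 mi): east 13.6 sin 174° = 1.42, north 13.6 cos 174° = -13.53
Leg 2 (041°, 13.9 mi): east 13.9 sin 41° = 9.12, north 13.9 cos 41° = 10.49
Net displacement: 10.54 east, -3.04 north. Direction back to start is (-10.54, 3.04): bearing = atan2(-10.54, 3.04) mod 360° = 286.06° ≈ 286°.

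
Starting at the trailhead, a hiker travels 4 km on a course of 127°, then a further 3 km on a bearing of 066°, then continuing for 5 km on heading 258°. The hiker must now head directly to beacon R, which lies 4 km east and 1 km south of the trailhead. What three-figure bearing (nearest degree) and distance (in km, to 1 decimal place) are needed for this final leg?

067°, 3.2 km

Leg 1 (127°, 4 km): east 4 sin 127° = 3.19, north 4 cos 127° = -2.41
Leg 2 (066°, 3 km): east 3 sin 66° = 2.74, north 3 cos 66° = 1.22
Leg 3 (258°, 5 km): east 5 sin 258° = -4.89, north 5 cos 258° = -1.04
Current position: (1.04, -2.23). Target: (4, -1). Remaining: Δeast = 2.96, Δnorth = 1.23.
Bearing = atan2(2.96, 1.23) mod 360° = 67.46°; distance = √((2.96)² + (1.23)²) = 3.200 km.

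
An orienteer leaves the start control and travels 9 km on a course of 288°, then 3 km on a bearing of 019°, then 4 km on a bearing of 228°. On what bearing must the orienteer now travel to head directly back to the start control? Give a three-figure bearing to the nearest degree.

Leg 1 (288°, 9 km): east 9 sin 288° = -8.56, north 9 cos 288° = 2.78
Leg 2 (019°, 3 km): east 3 sin 19° = 0.98, north 3 cos 19° = 2.84
Leg 3 (228°, 4 km): east 4 sin 228° = -2.97, north 4 cos 228° = -2.68
Net displacement: -10.56 east, 2.94 north. Direction back to start is (10.56, -2.94): bearing = atan2(10.56, -2.94) mod 360° = 105.57° ≈ 106°.

106°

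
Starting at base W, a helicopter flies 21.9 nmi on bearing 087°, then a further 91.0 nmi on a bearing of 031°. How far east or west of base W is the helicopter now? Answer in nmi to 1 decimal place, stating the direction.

Leg 1 (087°, 21.9 nmi): east 21.9 sin 87° = 21.87, north 21.9 cos 87° = 1.15
Leg 2 (031°, 91.0 nmi): east 91.0 sin 31° = 46.87, north 91.0 cos 31° = 78.00
Net east component: 68.74 nmi.

68.7 nmi east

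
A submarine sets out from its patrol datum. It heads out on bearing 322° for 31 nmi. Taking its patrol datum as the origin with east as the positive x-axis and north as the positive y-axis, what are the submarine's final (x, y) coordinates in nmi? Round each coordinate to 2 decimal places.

Leg 1 (322°, 31 nmi): east 31 sin 322° = -19.09, north 31 cos 322° = 24.43
Summing: -19.09 nmi east, 24.43 nmi north → (-19.09, 24.43).

(-19.09, 24.43)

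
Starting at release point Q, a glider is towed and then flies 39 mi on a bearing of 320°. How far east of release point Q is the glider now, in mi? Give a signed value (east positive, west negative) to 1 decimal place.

-25.1 mi

Leg 1 (320°, 39 mi): east 39 sin 320° = -25.07, north 39 cos 320° = 29.88
Net east component: -25.07 mi.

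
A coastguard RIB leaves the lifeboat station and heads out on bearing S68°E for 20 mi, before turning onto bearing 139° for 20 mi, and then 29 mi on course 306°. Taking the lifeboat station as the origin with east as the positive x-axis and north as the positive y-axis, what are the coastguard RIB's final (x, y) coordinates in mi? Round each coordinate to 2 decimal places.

(8.20, -5.54)

Leg 1 (S68°E, 20 mi): east 20 sin 112° = 18.54, north 20 cos 112° = -7.49
Leg 2 (139°, 20 mi): east 20 sin 139° = 13.12, north 20 cos 139° = -15.09
Leg 3 (306°, 29 mi): east 29 sin 306° = -23.46, north 29 cos 306° = 17.05
Summing: 8.20 mi east, -5.54 mi north → (8.20, -5.54).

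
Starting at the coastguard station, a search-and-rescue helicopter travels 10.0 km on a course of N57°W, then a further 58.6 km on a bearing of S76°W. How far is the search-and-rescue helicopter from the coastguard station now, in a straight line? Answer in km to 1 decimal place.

Leg 1 (N57°W, 10.0 km): east 10.0 sin 303° = -8.39, north 10.0 cos 303° = 5.45
Leg 2 (S76°W, 58.6 km): east 58.6 sin 256° = -56.86, north 58.6 cos 256° = -14.18
Net: -65.25 east, -8.73 north. Distance = √((-65.25)² + (-8.73)²) = 65.828 km.

65.8 km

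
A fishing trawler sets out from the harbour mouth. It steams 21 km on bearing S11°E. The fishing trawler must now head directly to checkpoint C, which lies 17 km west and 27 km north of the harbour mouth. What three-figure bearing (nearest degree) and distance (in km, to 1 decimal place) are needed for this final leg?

Leg 1 (S11°E, 21 km): east 21 sin 169° = 4.01, north 21 cos 169° = -20.61
Current position: (4.01, -20.61). Target: (-17, 27). Remaining: Δeast = -21.01, Δnorth = 47.61.
Bearing = atan2(-21.01, 47.61) mod 360° = 336.19°; distance = √((-21.01)² + (47.61)²) = 52.042 km.

336°, 52.0 km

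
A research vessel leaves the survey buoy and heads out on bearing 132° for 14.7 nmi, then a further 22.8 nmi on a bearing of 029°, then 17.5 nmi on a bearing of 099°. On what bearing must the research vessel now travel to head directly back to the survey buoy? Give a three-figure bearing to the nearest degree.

Leg 1 (132°, 14.7 nmi): east 14.7 sin 132° = 10.92, north 14.7 cos 132° = -9.84
Leg 2 (029°, 22.8 nmi): east 22.8 sin 29° = 11.05, north 22.8 cos 29° = 19.94
Leg 3 (099°, 17.5 nmi): east 17.5 sin 99° = 17.28, north 17.5 cos 99° = -2.74
Net displacement: 39.26 east, 7.37 north. Direction back to start is (-39.26, -7.37): bearing = atan2(-39.26, -7.37) mod 360° = 259.37° ≈ 259°.

259°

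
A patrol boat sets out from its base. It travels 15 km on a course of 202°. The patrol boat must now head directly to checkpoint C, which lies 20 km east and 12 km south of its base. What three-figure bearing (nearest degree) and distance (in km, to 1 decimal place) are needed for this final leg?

086°, 25.7 km

Leg 1 (202°, 15 km): east 15 sin 202° = -5.62, north 15 cos 202° = -13.91
Current position: (-5.62, -13.91). Target: (20, -12). Remaining: Δeast = 25.62, Δnorth = 1.91.
Bearing = atan2(25.62, 1.91) mod 360° = 85.74°; distance = √((25.62)² + (1.91)²) = 25.690 km.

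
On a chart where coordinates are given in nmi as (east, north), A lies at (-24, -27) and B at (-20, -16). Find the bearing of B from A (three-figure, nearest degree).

Δeast = -20 − -24 = 4.00; Δnorth = -16 − -27 = 11.00.
Bearing = atan2(Δeast, Δnorth) mod 360° = 19.98° ≈ 020°.

020°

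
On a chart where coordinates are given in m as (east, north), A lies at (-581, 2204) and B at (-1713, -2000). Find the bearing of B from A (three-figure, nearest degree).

195°

Δeast = -1713 − -581 = -1132.00; Δnorth = -2000 − 2204 = -4204.00.
Bearing = atan2(Δeast, Δnorth) mod 360° = 195.07° ≈ 195°.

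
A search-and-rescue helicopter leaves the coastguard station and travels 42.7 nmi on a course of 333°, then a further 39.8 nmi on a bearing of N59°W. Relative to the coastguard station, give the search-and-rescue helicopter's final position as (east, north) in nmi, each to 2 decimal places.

(-53.50, 58.54)

Leg 1 (333°, 42.7 nmi): east 42.7 sin 333° = -19.39, north 42.7 cos 333° = 38.05
Leg 2 (N59°W, 39.8 nmi): east 39.8 sin 301° = -34.12, north 39.8 cos 301° = 20.50
Summing: -53.50 nmi east, 58.54 nmi north → (-53.50, 58.54).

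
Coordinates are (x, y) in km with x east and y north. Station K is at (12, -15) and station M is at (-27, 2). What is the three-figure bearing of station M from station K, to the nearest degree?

Δeast = -27 − 12 = -39.00; Δnorth = 2 − -15 = 17.00.
Bearing = atan2(Δeast, Δnorth) mod 360° = 293.55° ≈ 294°.

294°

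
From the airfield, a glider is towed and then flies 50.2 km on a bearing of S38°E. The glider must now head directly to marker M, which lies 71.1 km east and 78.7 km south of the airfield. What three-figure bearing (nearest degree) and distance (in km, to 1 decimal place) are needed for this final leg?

Leg 1 (S38°E, 50.2 km): east 50.2 sin 142° = 30.91, north 50.2 cos 142° = -39.56
Current position: (30.91, -39.56). Target: (71.1, -78.7). Remaining: Δeast = 40.19, Δnorth = -39.14.
Bearing = atan2(40.19, -39.14) mod 360° = 134.24°; distance = √((40.19)² + (-39.14)²) = 56.104 km.

134°, 56.1 km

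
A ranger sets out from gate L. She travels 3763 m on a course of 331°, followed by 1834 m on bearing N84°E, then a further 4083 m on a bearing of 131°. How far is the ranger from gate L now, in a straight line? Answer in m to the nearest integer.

Leg 1 (331°, 3763 m): east 3763 sin 331° = -1824.34, north 3763 cos 331° = 3291.19
Leg 2 (N84°E, 1834 m): east 1834 sin 84° = 1823.95, north 1834 cos 84° = 191.71
Leg 3 (131°, 4083 m): east 4083 sin 131° = 3081.48, north 4083 cos 131° = -2678.69
Net: 3081.09 east, 804.21 north. Distance = √((3081.09)² + (804.21)²) = 3184.320 m.

3184 m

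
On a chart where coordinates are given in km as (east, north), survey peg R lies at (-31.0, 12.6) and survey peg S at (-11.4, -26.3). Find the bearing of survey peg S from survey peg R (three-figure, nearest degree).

153°

Δeast = -11.4 − -31.0 = 19.60; Δnorth = -26.3 − 12.6 = -38.90.
Bearing = atan2(Δeast, Δnorth) mod 360° = 153.26° ≈ 153°.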